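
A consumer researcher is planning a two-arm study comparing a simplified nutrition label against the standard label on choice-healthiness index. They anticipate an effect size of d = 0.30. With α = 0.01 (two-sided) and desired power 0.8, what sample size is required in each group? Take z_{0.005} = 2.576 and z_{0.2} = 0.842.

For two independent groups with equal n: n = 2·((z_{α/2} + z_β) / d)².
z_{α/2} + z_β = 2.576 + 0.842 = 3.418.
n = 2 × (3.418 / 0.30)² = 2 × 11.393² = 2 × 129.81 = 259.6.
Round up to the next whole participant.

n = 260 per group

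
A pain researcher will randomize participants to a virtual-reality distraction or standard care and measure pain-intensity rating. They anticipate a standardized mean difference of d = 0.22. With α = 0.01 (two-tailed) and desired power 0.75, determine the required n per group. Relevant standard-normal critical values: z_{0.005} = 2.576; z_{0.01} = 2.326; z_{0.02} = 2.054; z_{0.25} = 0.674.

For two independent groups with equal n: n = 2·((z_{α/2} + z_β) / d)².
z_{α/2} + z_β = 2.576 + 0.674 = 3.250.
n = 2 × (3.250 / 0.22)² = 2 × 14.773² = 2 × 218.23 = 436.5.
Round up to the next whole participant.

n = 437 per group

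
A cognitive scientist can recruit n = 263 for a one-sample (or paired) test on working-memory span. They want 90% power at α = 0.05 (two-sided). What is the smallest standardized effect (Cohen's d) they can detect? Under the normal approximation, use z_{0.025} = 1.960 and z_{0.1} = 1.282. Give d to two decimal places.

d_min ≈ 0.20

For a single sample (or paired design) of n = 263: d_min = (z_{α/2} + z_β)/√n.
z-sum = 1.960 + 1.282 = 3.242.
d_min = 3.242 / √263 = 3.242 / 16.217 = 0.200.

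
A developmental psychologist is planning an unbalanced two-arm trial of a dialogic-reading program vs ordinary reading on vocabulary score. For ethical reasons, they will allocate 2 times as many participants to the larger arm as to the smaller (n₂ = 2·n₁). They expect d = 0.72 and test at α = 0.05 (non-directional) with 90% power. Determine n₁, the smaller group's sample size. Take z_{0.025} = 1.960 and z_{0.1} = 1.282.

With allocation ratio k = n₂/n₁ = 2, Var(x̄₁−x̄₂) = σ²(1/n₁ + 1/(k·n₁)) = σ²·(k+1)/(k·n₁).
So n₁ = (1 + 1/k)·((z_{α/2} + z_β)/d)² = 1.500 × (3.242/0.72)².
n₁ = 1.500 × 20.28 = 30.4.
Round up: n₁ = 31, giving n₂ = 2 × 31 = 62.

n₁ = 31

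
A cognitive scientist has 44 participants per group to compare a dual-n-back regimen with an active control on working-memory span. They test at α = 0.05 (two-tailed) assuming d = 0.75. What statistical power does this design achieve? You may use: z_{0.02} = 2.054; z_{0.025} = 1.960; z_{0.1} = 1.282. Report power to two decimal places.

For two equal groups, power = Φ(d·√(n/2) − z_{α/2}).
d·√(n/2) = 0.75 × √(44/2) = 0.75 × 4.690 = 3.518.
z_β = 3.518 − 1.960 = 1.558.
Power = Φ(1.558) = 0.940.

power ≈ 0.94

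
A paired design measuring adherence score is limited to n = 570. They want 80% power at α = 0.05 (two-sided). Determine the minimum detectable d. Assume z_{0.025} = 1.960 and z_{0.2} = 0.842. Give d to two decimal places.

d_min ≈ 0.12

For a single sample (or paired design) of n = 570: d_min = (z_{α/2} + z_β)/√n.
z-sum = 1.960 + 0.842 = 2.802.
d_min = 2.802 / √570 = 2.802 / 23.875 = 0.117.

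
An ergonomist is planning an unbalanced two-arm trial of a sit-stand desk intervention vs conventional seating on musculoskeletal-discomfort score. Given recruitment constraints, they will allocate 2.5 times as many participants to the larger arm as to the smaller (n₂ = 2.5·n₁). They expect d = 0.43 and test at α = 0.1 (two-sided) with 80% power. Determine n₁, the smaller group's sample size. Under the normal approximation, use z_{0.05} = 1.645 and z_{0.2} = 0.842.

With allocation ratio k = n₂/n₁ = 2.5, Var(x̄₁−x̄₂) = σ²(1/n₁ + 1/(k·n₁)) = σ²·(k+1)/(k·n₁).
So n₁ = (1 + 1/k)·((z_{α/2} + z_β)/d)² = 1.400 × (2.487/0.43)².
n₁ = 1.400 × 33.45 = 46.8.
Round up: n₁ = 47, giving n₂ = ⌈2.5 × 47⌉ = ⌈117.5⌉ = 118.

n₁ = 47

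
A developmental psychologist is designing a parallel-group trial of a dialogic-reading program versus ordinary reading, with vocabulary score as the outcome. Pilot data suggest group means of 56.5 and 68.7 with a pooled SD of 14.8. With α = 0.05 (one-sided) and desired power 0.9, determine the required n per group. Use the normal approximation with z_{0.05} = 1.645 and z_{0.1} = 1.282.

n = 26 per group

Cohen's d = |M₁ − M₂| / SD_pooled = |56.5 − 68.7| / 14.8 = 12.2 / 14.8 = 0.824.
For two independent groups with equal n: n = 2·((z_{α} + z_β) / d)².
z_{α} + z_β = 1.645 + 1.282 = 2.927.
n = 2 × (2.927 / 0.824)² = 2 × 3.552² = 2 × 12.62 = 25.2.
Round up to the next whole participant.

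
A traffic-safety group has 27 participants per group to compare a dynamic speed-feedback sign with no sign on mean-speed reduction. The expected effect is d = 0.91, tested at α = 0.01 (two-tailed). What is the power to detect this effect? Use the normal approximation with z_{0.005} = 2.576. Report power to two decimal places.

power ≈ 0.78

For two equal groups, power = Φ(d·√(n/2) − z_{α/2}).
d·√(n/2) = 0.91 × √(27/2) = 0.91 × 3.674 = 3.344.
z_β = 3.344 − 2.576 = 0.768.
Power = Φ(0.768) = 0.779.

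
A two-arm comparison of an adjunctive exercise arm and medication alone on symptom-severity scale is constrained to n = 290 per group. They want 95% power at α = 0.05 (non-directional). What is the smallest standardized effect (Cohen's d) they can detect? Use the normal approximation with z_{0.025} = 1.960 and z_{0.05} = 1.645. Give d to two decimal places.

For two independent groups of n = 290 each: d_min = (z_{α/2} + z_β)·√(2/n).
z-sum = 1.960 + 1.645 = 3.605.
d_min = 3.605 × √(2/290) = 3.605 × 0.0830 = 0.299.

d_min ≈ 0.30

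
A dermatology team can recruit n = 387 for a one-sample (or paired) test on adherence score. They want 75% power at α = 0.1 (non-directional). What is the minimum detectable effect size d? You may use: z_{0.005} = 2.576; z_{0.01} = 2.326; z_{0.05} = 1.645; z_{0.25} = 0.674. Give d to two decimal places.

d_min ≈ 0.12

For a single sample (or paired design) of n = 387: d_min = (z_{α/2} + z_β)/√n.
z-sum = 1.645 + 0.674 = 2.319.
d_min = 2.319 / √387 = 2.319 / 19.672 = 0.118.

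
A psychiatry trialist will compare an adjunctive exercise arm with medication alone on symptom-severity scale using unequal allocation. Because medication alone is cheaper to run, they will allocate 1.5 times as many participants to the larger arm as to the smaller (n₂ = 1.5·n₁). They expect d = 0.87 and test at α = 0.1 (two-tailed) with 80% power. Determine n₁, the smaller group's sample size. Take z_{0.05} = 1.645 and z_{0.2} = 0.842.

With allocation ratio k = n₂/n₁ = 1.5, Var(x̄₁−x̄₂) = σ²(1/n₁ + 1/(k·n₁)) = σ²·(k+1)/(k·n₁).
So n₁ = (1 + 1/k)·((z_{α/2} + z_β)/d)² = 1.667 × (2.487/0.87)².
n₁ = 1.667 × 8.17 = 13.6.
Round up: n₁ = 14, giving n₂ = 1.5 × 14 = 21.

n₁ = 14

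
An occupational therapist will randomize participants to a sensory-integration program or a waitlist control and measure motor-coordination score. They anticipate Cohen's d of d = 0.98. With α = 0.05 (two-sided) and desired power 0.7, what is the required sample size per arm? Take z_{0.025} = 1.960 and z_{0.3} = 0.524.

For two independent groups with equal n: n = 2·((z_{α/2} + z_β) / d)².
z_{α/2} + z_β = 1.960 + 0.524 = 2.484.
n = 2 × (2.484 / 0.98)² = 2 × 2.535² = 2 × 6.42 = 12.8.
Round up to the next whole participant.

n = 13 per group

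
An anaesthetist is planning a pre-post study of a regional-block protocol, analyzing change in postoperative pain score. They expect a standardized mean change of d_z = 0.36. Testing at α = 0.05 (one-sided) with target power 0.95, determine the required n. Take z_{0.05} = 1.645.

For a paired (one-sample on differences) test: n = ((z_{α} + z_β) / d)².
z_{α} + z_β = 1.645 + 1.645 = 3.290.
n = (3.290 / 0.36)² = 9.139² = 83.52.
Round up.

n = 84 pairs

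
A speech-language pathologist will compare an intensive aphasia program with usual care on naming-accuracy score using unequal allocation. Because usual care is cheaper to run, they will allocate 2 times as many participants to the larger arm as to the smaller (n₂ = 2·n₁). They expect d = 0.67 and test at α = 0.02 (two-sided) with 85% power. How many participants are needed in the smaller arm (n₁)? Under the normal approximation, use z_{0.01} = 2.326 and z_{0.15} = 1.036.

With allocation ratio k = n₂/n₁ = 2, Var(x̄₁−x̄₂) = σ²(1/n₁ + 1/(k·n₁)) = σ²·(k+1)/(k·n₁).
So n₁ = (1 + 1/k)·((z_{α/2} + z_β)/d)² = 1.500 × (3.362/0.67)².
n₁ = 1.500 × 25.18 = 37.8.
Round up: n₁ = 38, giving n₂ = 2 × 38 = 76.

n₁ = 38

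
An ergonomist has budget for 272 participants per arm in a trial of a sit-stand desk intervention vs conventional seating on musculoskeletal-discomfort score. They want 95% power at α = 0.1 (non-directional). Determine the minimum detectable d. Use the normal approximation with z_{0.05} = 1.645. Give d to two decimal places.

For two independent groups of n = 272 each: d_min = (z_{α/2} + z_β)·√(2/n).
z-sum = 1.645 + 1.645 = 3.290.
d_min = 3.290 × √(2/272) = 3.290 × 0.0857 = 0.282.

d_min ≈ 0.28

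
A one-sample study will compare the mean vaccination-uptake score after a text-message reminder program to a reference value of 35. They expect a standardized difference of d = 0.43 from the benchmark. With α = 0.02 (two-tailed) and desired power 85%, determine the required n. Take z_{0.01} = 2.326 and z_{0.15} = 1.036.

n = 62

For a one-sample test: n = ((z_{α/2} + z_β) / d)².
z_{α/2} + z_β = 2.326 + 1.036 = 3.362.
n = (3.362 / 0.43)² = 7.819² = 61.13.
Round up.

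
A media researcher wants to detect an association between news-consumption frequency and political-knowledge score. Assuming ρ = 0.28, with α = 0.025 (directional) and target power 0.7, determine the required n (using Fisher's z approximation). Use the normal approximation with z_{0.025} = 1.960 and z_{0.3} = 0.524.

n = 78

Fisher's z: C = ½·ln((1+r)/(1−r)) = ½·ln(1.7778) = 0.2877.
n = ((z_{α} + z_β)/C)² + 3.
(1.960 + 0.524) / 0.2877 = 2.484 / 0.2877 = 8.634.
n = 8.634² + 3 = 74.55 + 3 = 77.5.
Round up.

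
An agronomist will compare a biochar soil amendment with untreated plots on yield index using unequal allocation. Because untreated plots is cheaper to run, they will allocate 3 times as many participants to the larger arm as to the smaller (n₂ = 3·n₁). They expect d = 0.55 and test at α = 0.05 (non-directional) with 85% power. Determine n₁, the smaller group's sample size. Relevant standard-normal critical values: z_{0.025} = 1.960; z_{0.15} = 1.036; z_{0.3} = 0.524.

n₁ = 40

With allocation ratio k = n₂/n₁ = 3, Var(x̄₁−x̄₂) = σ²(1/n₁ + 1/(k·n₁)) = σ²·(k+1)/(k·n₁).
So n₁ = (1 + 1/k)·((z_{α/2} + z_β)/d)² = 1.333 × (2.996/0.55)².
n₁ = 1.333 × 29.67 = 39.6.
Round up: n₁ = 40, giving n₂ = 3 × 40 = 120.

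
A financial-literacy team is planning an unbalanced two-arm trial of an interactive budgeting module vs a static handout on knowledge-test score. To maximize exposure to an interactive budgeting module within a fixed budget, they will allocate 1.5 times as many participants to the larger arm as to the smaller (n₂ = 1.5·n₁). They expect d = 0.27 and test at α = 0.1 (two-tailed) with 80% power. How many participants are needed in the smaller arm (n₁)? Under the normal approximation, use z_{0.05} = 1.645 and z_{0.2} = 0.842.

n₁ = 142

With allocation ratio k = n₂/n₁ = 1.5, Var(x̄₁−x̄₂) = σ²(1/n₁ + 1/(k·n₁)) = σ²·(k+1)/(k·n₁).
So n₁ = (1 + 1/k)·((z_{α/2} + z_β)/d)² = 1.667 × (2.487/0.27)².
n₁ = 1.667 × 84.84 = 141.4.
Round up: n₁ = 142, giving n₂ = 1.5 × 142 = 213.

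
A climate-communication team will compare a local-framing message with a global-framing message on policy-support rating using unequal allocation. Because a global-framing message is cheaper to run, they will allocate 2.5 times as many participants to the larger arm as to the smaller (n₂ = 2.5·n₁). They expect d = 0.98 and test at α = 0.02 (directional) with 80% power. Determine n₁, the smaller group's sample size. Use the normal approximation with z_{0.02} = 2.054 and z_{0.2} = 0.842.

With allocation ratio k = n₂/n₁ = 2.5, Var(x̄₁−x̄₂) = σ²(1/n₁ + 1/(k·n₁)) = σ²·(k+1)/(k·n₁).
So n₁ = (1 + 1/k)·((z_{α} + z_β)/d)² = 1.400 × (2.896/0.98)².
n₁ = 1.400 × 8.73 = 12.2.
Round up: n₁ = 13, giving n₂ = ⌈2.5 × 13⌉ = ⌈32.5⌉ = 33.

n₁ = 13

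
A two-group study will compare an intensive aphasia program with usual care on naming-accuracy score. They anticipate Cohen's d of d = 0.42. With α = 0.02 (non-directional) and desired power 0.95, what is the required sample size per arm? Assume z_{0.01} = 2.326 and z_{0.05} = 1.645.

n = 179 per group

For two independent groups with equal n: n = 2·((z_{α/2} + z_β) / d)².
z_{α/2} + z_β = 2.326 + 1.645 = 3.971.
n = 2 × (3.971 / 0.42)² = 2 × 9.455² = 2 × 89.39 = 178.8.
Round up to the next whole participant.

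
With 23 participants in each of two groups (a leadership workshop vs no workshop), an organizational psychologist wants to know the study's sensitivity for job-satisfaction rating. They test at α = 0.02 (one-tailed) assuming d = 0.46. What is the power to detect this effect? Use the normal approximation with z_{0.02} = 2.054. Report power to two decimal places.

power ≈ 0.31

For two equal groups, power = Φ(d·√(n/2) − z_{α}).
d·√(n/2) = 0.46 × √(23/2) = 0.46 × 3.391 = 1.560.
z_β = 1.560 − 2.054 = -0.494.
Power = Φ(-0.494) = 0.311.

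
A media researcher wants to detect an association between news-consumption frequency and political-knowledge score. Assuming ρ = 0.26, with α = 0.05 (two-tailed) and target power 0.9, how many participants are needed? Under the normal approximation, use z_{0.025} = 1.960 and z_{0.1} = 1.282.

Fisher's z: C = ½·ln((1+r)/(1−r)) = ½·ln(1.7027) = 0.2661.
n = ((z_{α/2} + z_β)/C)² + 3.
(1.960 + 1.282) / 0.2661 = 3.242 / 0.2661 = 12.183.
n = 12.183² + 3 = 148.43 + 3 = 151.4.
Round up.

n = 152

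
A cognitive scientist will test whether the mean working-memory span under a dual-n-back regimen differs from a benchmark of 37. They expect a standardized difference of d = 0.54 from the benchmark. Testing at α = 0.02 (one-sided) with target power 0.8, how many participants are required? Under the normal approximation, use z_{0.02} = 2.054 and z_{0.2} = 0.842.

For a one-sample test: n = ((z_{α} + z_β) / d)².
z_{α} + z_β = 2.054 + 0.842 = 2.896.
n = (2.896 / 0.54)² = 5.363² = 28.76.
Round up.

n = 29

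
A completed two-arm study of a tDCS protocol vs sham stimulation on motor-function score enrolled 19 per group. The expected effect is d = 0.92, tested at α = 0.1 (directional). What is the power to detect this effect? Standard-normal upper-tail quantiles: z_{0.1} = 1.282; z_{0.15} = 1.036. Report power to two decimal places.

power ≈ 0.94

For two equal groups, power = Φ(d·√(n/2) − z_{α}).
d·√(n/2) = 0.92 × √(19/2) = 0.92 × 3.082 = 2.836.
z_β = 2.836 − 1.282 = 1.554.
Power = Φ(1.554) = 0.940.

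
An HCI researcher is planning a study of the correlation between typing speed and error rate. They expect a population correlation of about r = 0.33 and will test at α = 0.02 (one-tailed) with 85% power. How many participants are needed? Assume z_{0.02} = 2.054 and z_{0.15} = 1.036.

Fisher's z: C = ½·ln((1+r)/(1−r)) = ½·ln(1.9851) = 0.3428.
n = ((z_{α} + z_β)/C)² + 3.
(2.054 + 1.036) / 0.3428 = 3.090 / 0.3428 = 9.014.
n = 9.014² + 3 = 81.25 + 3 = 84.3.
Round up.

n = 85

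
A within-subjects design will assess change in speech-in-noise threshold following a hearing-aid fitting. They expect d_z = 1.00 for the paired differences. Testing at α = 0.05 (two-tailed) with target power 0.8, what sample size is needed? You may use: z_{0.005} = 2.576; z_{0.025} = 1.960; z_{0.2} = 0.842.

For a paired (one-sample on differences) test: n = ((z_{α/2} + z_β) / d)².
z_{α/2} + z_β = 1.960 + 0.842 = 2.802.
n = (2.802 / 1.00)² = 2.802² = 7.85.
Round up.

n = 8 pairs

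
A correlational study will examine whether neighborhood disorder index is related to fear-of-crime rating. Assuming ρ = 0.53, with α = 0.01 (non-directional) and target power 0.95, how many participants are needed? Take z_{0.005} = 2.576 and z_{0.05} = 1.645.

Fisher's z: C = ½·ln((1+r)/(1−r)) = ½·ln(3.2553) = 0.5901.
n = ((z_{α/2} + z_β)/C)² + 3.
(2.576 + 1.645) / 0.5901 = 4.221 / 0.5901 = 7.153.
n = 7.153² + 3 = 51.17 + 3 = 54.2.
Round up.

n = 55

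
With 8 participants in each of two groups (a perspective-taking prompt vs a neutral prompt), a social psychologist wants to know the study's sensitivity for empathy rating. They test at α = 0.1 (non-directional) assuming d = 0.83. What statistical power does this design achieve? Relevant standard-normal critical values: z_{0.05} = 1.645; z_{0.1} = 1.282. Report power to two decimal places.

For two equal groups, power = Φ(d·√(n/2) − z_{α/2}).
d·√(n/2) = 0.83 × √(8/2) = 0.83 × 2.000 = 1.660.
z_β = 1.660 − 1.645 = 0.015.
Power = Φ(0.015) = 0.506.

power ≈ 0.51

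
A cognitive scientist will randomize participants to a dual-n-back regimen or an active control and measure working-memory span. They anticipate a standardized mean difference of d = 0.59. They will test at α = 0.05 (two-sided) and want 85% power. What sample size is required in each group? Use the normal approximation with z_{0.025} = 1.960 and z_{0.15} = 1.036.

For two independent groups with equal n: n = 2·((z_{α/2} + z_β) / d)².
z_{α/2} + z_β = 1.960 + 1.036 = 2.996.
n = 2 × (2.996 / 0.59)² = 2 × 5.078² = 2 × 25.79 = 51.6.
Round up to the next whole participant.

n = 52 per group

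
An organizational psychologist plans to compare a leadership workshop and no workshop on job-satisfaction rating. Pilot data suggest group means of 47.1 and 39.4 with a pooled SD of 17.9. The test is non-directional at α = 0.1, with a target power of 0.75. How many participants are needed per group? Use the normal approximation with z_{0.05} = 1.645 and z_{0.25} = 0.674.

n = 59 per group

Cohen's d = |M₁ − M₂| / SD_pooled = |47.1 − 39.4| / 17.9 = 7.7 / 17.9 = 0.430.
For two independent groups with equal n: n = 2·((z_{α/2} + z_β) / d)².
z_{α/2} + z_β = 1.645 + 0.674 = 2.319.
n = 2 × (2.319 / 0.430)² = 2 × 5.393² = 2 × 29.08 = 58.2.
Round up to the next whole participant.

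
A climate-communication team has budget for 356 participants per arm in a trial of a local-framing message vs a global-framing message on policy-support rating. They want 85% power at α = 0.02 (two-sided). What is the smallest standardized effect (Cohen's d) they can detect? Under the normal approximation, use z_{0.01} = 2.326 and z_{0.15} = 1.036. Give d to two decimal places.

d_min ≈ 0.25

For two independent groups of n = 356 each: d_min = (z_{α/2} + z_β)·√(2/n).
z-sum = 2.326 + 1.036 = 3.362.
d_min = 3.362 × √(2/356) = 3.362 × 0.0750 = 0.252.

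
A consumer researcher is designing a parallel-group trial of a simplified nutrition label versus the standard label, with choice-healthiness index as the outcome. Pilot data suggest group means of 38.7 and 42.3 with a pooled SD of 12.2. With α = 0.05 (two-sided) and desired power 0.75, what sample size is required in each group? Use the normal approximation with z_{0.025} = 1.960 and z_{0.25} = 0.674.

Cohen's d = |M₁ − M₂| / SD_pooled = |38.7 − 42.3| / 12.2 = 3.6 / 12.2 = 0.295.
For two independent groups with equal n: n = 2·((z_{α/2} + z_β) / d)².
z_{α/2} + z_β = 1.960 + 0.674 = 2.634.
n = 2 × (2.634 / 0.295)² = 2 × 8.929² = 2 × 79.72 = 159.4.
Round up to the next whole participant.

n = 160 per group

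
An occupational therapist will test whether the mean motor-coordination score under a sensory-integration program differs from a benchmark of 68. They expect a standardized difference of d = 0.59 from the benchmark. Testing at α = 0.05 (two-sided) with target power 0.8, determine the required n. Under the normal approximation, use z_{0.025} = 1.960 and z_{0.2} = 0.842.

For a one-sample test: n = ((z_{α/2} + z_β) / d)².
z_{α/2} + z_β = 1.960 + 0.842 = 2.802.
n = (2.802 / 0.59)² = 4.749² = 22.55.
Round up.

n = 23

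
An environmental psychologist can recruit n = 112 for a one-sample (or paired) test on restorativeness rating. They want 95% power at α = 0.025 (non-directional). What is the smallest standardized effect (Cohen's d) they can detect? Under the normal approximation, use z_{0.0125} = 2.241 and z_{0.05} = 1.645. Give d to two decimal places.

For a single sample (or paired design) of n = 112: d_min = (z_{α/2} + z_β)/√n.
z-sum = 2.241 + 1.645 = 3.886.
d_min = 3.886 / √112 = 3.886 / 10.583 = 0.367.

d_min ≈ 0.37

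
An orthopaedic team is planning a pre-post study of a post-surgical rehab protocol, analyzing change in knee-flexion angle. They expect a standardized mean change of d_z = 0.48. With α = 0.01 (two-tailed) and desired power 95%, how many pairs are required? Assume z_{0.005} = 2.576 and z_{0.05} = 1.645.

n = 78 pairs

For a paired (one-sample on differences) test: n = ((z_{α/2} + z_β) / d)².
z_{α/2} + z_β = 2.576 + 1.645 = 4.221.
n = (4.221 / 0.48)² = 8.794² = 77.33.
Round up.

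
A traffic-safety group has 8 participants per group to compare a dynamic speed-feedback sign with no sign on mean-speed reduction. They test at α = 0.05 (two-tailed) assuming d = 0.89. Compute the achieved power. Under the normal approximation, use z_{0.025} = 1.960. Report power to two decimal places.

For two equal groups, power = Φ(d·√(n/2) − z_{α/2}).
d·√(n/2) = 0.89 × √(8/2) = 0.89 × 2.000 = 1.780.
z_β = 1.780 − 1.960 = -0.180.
Power = Φ(-0.180) = 0.429.

power ≈ 0.43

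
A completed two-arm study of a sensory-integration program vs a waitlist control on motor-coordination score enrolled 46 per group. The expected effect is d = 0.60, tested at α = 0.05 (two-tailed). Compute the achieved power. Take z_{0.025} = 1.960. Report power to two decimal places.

power ≈ 0.82

For two equal groups, power = Φ(d·√(n/2) − z_{α/2}).
d·√(n/2) = 0.60 × √(46/2) = 0.60 × 4.796 = 2.877.
z_β = 2.877 − 1.960 = 0.917.
Power = Φ(0.917) = 0.821.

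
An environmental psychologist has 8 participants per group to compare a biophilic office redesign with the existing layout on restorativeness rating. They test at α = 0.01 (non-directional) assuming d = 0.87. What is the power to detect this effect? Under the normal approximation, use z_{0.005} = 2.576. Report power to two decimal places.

For two equal groups, power = Φ(d·√(n/2) − z_{α/2}).
d·√(n/2) = 0.87 × √(8/2) = 0.87 × 2.000 = 1.740.
z_β = 1.740 − 2.576 = -0.836.
Power = Φ(-0.836) = 0.202.

power ≈ 0.20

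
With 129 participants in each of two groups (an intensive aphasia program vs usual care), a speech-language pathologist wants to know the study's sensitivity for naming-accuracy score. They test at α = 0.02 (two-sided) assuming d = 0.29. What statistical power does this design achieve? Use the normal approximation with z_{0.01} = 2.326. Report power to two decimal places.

power ≈ 0.50

For two equal groups, power = Φ(d·√(n/2) − z_{α/2}).
d·√(n/2) = 0.29 × √(129/2) = 0.29 × 8.031 = 2.329.
z_β = 2.329 − 2.326 = 0.003.
Power = Φ(0.003) = 0.501.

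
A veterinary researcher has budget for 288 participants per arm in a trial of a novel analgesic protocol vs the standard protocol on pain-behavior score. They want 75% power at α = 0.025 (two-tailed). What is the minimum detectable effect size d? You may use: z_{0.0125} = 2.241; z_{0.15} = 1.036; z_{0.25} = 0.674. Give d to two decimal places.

For two independent groups of n = 288 each: d_min = (z_{α/2} + z_β)·√(2/n).
z-sum = 2.241 + 0.674 = 2.915.
d_min = 2.915 × √(2/288) = 2.915 × 0.0833 = 0.243.

d_min ≈ 0.24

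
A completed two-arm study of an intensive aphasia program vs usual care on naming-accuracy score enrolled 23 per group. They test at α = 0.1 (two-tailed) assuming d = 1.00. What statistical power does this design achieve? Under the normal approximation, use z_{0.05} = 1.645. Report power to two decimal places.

power ≈ 0.96

For two equal groups, power = Φ(d·√(n/2) − z_{α/2}).
d·√(n/2) = 1.00 × √(23/2) = 1.00 × 3.391 = 3.391.
z_β = 3.391 − 1.645 = 1.746.
Power = Φ(1.746) = 0.960.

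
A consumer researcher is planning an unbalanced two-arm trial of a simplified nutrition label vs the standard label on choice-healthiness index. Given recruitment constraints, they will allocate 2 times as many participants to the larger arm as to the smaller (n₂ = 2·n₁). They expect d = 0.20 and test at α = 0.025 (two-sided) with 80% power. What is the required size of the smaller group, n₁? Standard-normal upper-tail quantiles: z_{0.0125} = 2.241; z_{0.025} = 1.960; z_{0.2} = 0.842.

n₁ = 357

With allocation ratio k = n₂/n₁ = 2, Var(x̄₁−x̄₂) = σ²(1/n₁ + 1/(k·n₁)) = σ²·(k+1)/(k·n₁).
So n₁ = (1 + 1/k)·((z_{α/2} + z_β)/d)² = 1.500 × (3.083/0.20)².
n₁ = 1.500 × 237.62 = 356.4.
Round up: n₁ = 357, giving n₂ = 2 × 357 = 714.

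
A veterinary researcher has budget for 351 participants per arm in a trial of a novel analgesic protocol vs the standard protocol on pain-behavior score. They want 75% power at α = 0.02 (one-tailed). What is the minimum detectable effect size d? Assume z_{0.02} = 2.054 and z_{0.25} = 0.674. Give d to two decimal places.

d_min ≈ 0.21

For two independent groups of n = 351 each: d_min = (z_{α} + z_β)·√(2/n).
z-sum = 2.054 + 0.674 = 2.728.
d_min = 2.728 × √(2/351) = 2.728 × 0.0755 = 0.206.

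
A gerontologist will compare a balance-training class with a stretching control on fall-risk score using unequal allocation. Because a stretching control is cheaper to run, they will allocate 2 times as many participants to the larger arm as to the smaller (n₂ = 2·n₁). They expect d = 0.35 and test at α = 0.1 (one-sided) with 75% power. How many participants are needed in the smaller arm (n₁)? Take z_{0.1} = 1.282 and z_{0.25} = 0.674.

With allocation ratio k = n₂/n₁ = 2, Var(x̄₁−x̄₂) = σ²(1/n₁ + 1/(k·n₁)) = σ²·(k+1)/(k·n₁).
So n₁ = (1 + 1/k)·((z_{α} + z_β)/d)² = 1.500 × (1.956/0.35)².
n₁ = 1.500 × 31.23 = 46.8.
Round up: n₁ = 47, giving n₂ = 2 × 47 = 94.

n₁ = 47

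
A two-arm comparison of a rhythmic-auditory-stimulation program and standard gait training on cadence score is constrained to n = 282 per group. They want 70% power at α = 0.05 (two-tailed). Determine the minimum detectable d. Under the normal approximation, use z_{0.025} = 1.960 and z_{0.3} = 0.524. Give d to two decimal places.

d_min ≈ 0.21

For two independent groups of n = 282 each: d_min = (z_{α/2} + z_β)·√(2/n).
z-sum = 1.960 + 0.524 = 2.484.
d_min = 2.484 × √(2/282) = 2.484 × 0.0842 = 0.209.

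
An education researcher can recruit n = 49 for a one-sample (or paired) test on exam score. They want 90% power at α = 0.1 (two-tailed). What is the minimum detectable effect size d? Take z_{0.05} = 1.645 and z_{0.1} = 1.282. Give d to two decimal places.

For a single sample (or paired design) of n = 49: d_min = (z_{α/2} + z_β)/√n.
z-sum = 1.645 + 1.282 = 2.927.
d_min = 2.927 / √49 = 2.927 / 7.000 = 0.418.

d_min ≈ 0.42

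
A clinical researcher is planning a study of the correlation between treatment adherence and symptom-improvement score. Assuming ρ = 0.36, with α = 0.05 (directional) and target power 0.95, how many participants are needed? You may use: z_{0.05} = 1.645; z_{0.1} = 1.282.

Fisher's z: C = ½·ln((1+r)/(1−r)) = ½·ln(2.1250) = 0.3769.
n = ((z_{α} + z_β)/C)² + 3.
(1.645 + 1.645) / 0.3769 = 3.290 / 0.3769 = 8.729.
n = 8.729² + 3 = 76.20 + 3 = 79.2.
Round up.

n = 80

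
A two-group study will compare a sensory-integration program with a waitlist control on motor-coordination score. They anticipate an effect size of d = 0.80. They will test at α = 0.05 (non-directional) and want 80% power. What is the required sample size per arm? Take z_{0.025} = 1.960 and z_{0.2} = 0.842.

For two independent groups with equal n: n = 2·((z_{α/2} + z_β) / d)².
z_{α/2} + z_β = 1.960 + 0.842 = 2.802.
n = 2 × (2.802 / 0.80)² = 2 × 3.502² = 2 × 12.27 = 24.5.
Round up to the next whole participant.

n = 25 per group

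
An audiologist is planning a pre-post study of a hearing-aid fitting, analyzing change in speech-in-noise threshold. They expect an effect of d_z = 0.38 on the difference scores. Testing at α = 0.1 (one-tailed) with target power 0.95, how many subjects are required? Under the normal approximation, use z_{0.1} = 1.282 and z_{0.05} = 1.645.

For a paired (one-sample on differences) test: n = ((z_{α} + z_β) / d)².
z_{α} + z_β = 1.282 + 1.645 = 2.927.
n = (2.927 / 0.38)² = 7.703² = 59.33.
Round up.

n = 60 pairs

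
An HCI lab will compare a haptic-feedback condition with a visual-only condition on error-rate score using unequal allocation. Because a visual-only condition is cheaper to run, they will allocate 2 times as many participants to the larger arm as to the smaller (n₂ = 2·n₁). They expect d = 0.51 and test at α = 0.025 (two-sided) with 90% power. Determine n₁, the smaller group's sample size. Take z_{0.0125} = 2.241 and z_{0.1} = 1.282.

With allocation ratio k = n₂/n₁ = 2, Var(x̄₁−x̄₂) = σ²(1/n₁ + 1/(k·n₁)) = σ²·(k+1)/(k·n₁).
So n₁ = (1 + 1/k)·((z_{α/2} + z_β)/d)² = 1.500 × (3.523/0.51)².
n₁ = 1.500 × 47.72 = 71.6.
Round up: n₁ = 72, giving n₂ = 2 × 72 = 144.

n₁ = 72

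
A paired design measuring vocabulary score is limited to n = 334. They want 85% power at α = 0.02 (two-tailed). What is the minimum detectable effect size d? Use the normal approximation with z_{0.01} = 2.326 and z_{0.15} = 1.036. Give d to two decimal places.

d_min ≈ 0.18

For a single sample (or paired design) of n = 334: d_min = (z_{α/2} + z_β)/√n.
z-sum = 2.326 + 1.036 = 3.362.
d_min = 3.362 / √334 = 3.362 / 18.276 = 0.184.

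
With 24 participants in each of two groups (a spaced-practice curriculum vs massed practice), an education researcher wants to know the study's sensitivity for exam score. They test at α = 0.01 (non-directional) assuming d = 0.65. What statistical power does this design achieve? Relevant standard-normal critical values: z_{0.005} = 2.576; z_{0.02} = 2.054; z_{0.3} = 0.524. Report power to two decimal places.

power ≈ 0.37

For two equal groups, power = Φ(d·√(n/2) − z_{α/2}).
d·√(n/2) = 0.65 × √(24/2) = 0.65 × 3.464 = 2.252.
z_β = 2.252 − 2.576 = -0.324.
Power = Φ(-0.324) = 0.373.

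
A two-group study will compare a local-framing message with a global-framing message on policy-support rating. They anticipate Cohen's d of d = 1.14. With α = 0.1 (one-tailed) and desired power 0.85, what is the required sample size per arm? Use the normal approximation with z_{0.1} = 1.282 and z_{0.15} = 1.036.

For two independent groups with equal n: n = 2·((z_{α} + z_β) / d)².
z_{α} + z_β = 1.282 + 1.036 = 2.318.
n = 2 × (2.318 / 1.14)² = 2 × 2.033² = 2 × 4.13 = 8.3.
Round up to the next whole participant.

n = 9 per group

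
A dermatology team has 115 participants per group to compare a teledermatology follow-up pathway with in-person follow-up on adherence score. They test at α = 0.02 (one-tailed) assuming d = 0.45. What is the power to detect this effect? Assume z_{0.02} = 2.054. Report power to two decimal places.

power ≈ 0.91

For two equal groups, power = Φ(d·√(n/2) − z_{α}).
d·√(n/2) = 0.45 × √(115/2) = 0.45 × 7.583 = 3.412.
z_β = 3.412 − 2.054 = 1.358.
Power = Φ(1.358) = 0.913.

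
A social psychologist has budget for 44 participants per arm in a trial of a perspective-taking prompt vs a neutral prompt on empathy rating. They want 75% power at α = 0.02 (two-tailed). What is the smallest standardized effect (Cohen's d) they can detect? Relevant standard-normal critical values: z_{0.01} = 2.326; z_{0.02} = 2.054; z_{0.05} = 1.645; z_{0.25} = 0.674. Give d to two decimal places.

For two independent groups of n = 44 each: d_min = (z_{α/2} + z_β)·√(2/n).
z-sum = 2.326 + 0.674 = 3.000.
d_min = 3.000 × √(2/44) = 3.000 × 0.2132 = 0.640.

d_min ≈ 0.64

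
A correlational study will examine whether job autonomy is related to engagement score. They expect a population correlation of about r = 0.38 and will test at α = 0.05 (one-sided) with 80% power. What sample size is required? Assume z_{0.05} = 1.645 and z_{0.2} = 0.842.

n = 42

Fisher's z: C = ½·ln((1+r)/(1−r)) = ½·ln(2.2258) = 0.4001.
n = ((z_{α} + z_β)/C)² + 3.
(1.645 + 0.842) / 0.4001 = 2.487 / 0.4001 = 6.216.
n = 6.216² + 3 = 38.64 + 3 = 41.6.
Round up.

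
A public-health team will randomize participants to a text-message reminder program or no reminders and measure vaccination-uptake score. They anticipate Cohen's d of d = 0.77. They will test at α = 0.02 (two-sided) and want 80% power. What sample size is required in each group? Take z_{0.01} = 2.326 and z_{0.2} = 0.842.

n = 34 per group

For two independent groups with equal n: n = 2·((z_{α/2} + z_β) / d)².
z_{α/2} + z_β = 2.326 + 0.842 = 3.168.
n = 2 × (3.168 / 0.77)² = 2 × 4.114² = 2 × 16.93 = 33.9.
Round up to the next whole participant.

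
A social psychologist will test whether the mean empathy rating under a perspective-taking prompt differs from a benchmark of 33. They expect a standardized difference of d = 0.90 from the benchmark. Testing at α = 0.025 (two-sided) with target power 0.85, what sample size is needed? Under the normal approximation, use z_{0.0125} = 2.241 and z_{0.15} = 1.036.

For a one-sample test: n = ((z_{α/2} + z_β) / d)².
z_{α/2} + z_β = 2.241 + 1.036 = 3.277.
n = (3.277 / 0.90)² = 3.641² = 13.26.
Round up.

n = 14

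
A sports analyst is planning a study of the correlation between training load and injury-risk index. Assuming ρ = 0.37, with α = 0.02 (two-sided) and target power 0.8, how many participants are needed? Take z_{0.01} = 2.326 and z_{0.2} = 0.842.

n = 70

Fisher's z: C = ½·ln((1+r)/(1−r)) = ½·ln(2.1746) = 0.3884.
n = ((z_{α/2} + z_β)/C)² + 3.
(2.326 + 0.842) / 0.3884 = 3.168 / 0.3884 = 8.157.
n = 8.157² + 3 = 66.53 + 3 = 69.5.
Round up.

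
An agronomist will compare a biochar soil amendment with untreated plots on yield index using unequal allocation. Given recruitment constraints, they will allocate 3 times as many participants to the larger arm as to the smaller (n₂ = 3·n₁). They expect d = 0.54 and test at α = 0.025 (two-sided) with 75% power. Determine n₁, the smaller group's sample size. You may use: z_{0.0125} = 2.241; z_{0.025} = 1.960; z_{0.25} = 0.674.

With allocation ratio k = n₂/n₁ = 3, Var(x̄₁−x̄₂) = σ²(1/n₁ + 1/(k·n₁)) = σ²·(k+1)/(k·n₁).
So n₁ = (1 + 1/k)·((z_{α/2} + z_β)/d)² = 1.333 × (2.915/0.54)².
n₁ = 1.333 × 29.14 = 38.9.
Round up: n₁ = 39, giving n₂ = 3 × 39 = 117.

n₁ = 39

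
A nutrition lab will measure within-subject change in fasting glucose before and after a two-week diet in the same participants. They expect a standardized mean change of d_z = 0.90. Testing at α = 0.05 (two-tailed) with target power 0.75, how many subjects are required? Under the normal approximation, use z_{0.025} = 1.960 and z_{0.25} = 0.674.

n = 9 pairs

For a paired (one-sample on differences) test: n = ((z_{α/2} + z_β) / d)².
z_{α/2} + z_β = 1.960 + 0.674 = 2.634.
n = (2.634 / 0.90)² = 2.927² = 8.57.
Round up.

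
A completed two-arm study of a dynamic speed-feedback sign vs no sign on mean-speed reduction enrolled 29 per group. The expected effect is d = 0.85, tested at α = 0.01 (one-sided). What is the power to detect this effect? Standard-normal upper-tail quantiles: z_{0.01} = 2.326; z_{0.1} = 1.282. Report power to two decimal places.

power ≈ 0.82

For two equal groups, power = Φ(d·√(n/2) − z_{α}).
d·√(n/2) = 0.85 × √(29/2) = 0.85 × 3.808 = 3.237.
z_β = 3.237 − 2.326 = 0.911.
Power = Φ(0.911) = 0.819.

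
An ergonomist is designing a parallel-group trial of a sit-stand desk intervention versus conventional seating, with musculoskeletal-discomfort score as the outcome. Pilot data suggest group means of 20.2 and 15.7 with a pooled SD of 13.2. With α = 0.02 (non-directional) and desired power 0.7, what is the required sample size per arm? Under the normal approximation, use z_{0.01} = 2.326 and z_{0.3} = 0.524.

Cohen's d = |M₁ − M₂| / SD_pooled = |20.2 − 15.7| / 13.2 = 4.5 / 13.2 = 0.341.
For two independent groups with equal n: n = 2·((z_{α/2} + z_β) / d)².
z_{α/2} + z_β = 2.326 + 0.524 = 2.850.
n = 2 × (2.850 / 0.341)² = 2 × 8.358² = 2 × 69.85 = 139.7.
Round up to the next whole participant.

n = 140 per group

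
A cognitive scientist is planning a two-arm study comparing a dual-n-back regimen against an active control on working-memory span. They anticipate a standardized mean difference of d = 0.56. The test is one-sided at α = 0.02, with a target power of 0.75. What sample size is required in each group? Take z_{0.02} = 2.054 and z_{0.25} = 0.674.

For two independent groups with equal n: n = 2·((z_{α} + z_β) / d)².
z_{α} + z_β = 2.054 + 0.674 = 2.728.
n = 2 × (2.728 / 0.56)² = 2 × 4.871² = 2 × 23.73 = 47.5.
Round up to the next whole participant.

n = 48 per group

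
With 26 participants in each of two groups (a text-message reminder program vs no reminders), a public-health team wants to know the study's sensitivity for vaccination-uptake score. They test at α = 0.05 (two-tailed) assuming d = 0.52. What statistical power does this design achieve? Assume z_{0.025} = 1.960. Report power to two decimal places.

For two equal groups, power = Φ(d·√(n/2) − z_{α/2}).
d·√(n/2) = 0.52 × √(26/2) = 0.52 × 3.606 = 1.875.
z_β = 1.875 − 1.960 = -0.085.
Power = Φ(-0.085) = 0.466.

power ≈ 0.47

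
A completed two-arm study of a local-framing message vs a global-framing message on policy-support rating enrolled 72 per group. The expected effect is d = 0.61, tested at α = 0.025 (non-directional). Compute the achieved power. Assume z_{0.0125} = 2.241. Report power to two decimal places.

power ≈ 0.92

For two equal groups, power = Φ(d·√(n/2) − z_{α/2}).
d·√(n/2) = 0.61 × √(72/2) = 0.61 × 6.000 = 3.660.
z_β = 3.660 − 2.241 = 1.419.
Power = Φ(1.419) = 0.922.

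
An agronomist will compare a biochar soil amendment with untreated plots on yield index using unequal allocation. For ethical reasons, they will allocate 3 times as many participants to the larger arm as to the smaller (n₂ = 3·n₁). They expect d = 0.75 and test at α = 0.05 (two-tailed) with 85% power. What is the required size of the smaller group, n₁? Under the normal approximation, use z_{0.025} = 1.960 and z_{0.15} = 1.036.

With allocation ratio k = n₂/n₁ = 3, Var(x̄₁−x̄₂) = σ²(1/n₁ + 1/(k·n₁)) = σ²·(k+1)/(k·n₁).
So n₁ = (1 + 1/k)·((z_{α/2} + z_β)/d)² = 1.333 × (2.996/0.75)².
n₁ = 1.333 × 15.96 = 21.3.
Round up: n₁ = 22, giving n₂ = 3 × 22 = 66.

n₁ = 22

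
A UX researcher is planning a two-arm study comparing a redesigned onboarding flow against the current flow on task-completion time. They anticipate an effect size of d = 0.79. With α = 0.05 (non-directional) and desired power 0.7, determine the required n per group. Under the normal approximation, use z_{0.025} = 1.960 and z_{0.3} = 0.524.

For two independent groups with equal n: n = 2·((z_{α/2} + z_β) / d)².
z_{α/2} + z_β = 1.960 + 0.524 = 2.484.
n = 2 × (2.484 / 0.79)² = 2 × 3.144² = 2 × 9.89 = 19.8.
Round up to the next whole participant.

n = 20 per group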